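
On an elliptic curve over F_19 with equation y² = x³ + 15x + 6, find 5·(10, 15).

(11, 1)

Write P = (10, 15).
Double-and-add on 5 = (101)₂. Start with P = (10, 15) for the leading 1-bit.
double: tangent at (10, 15): λ = (3·10² + 15)/(2·15) ≡ 11/11. 11⁻¹ ≡ 7 (mod 19) since 11·7 = 77 ≡ 1, so λ ≡ 11·7 ≡ 1.
  x = λ² - 10 - 10 = 1 - 20 ≡ 0; y = λ·(10 - 0) - 15 ≡ 14. → (0, 14)
double: tangent at (0, 14): λ = (3·0² + 15)/(2·14) ≡ 15/9. 9⁻¹ ≡ 17 (mod 19), so λ ≡ 15·17 ≡ 8.
  x = λ² - 0 - 0 = 64 - 0 ≡ 7; y = λ·(0 - 7) - 14 ≡ 6. → (7, 6)
add P: (7, 6) + (10, 15). λ = (15 - 6)/(10 - 7) ≡ 9/3 mod 19. 3⁻¹ ≡ 13 (mod 19) since 3·13 = 39 ≡ 1, so λ ≡ 3.
  x = λ² - 7 - 10 = 9 - 17 ≡ 11; y = λ·(7 - 11) - 6 ≡ 1. → (11, 1)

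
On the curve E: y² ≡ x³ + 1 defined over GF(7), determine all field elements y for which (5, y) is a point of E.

0

x³ + 0x + 1 = 126 ≡ 0 (mod 7).
Only y = 0 satisfies y² ≡ 0.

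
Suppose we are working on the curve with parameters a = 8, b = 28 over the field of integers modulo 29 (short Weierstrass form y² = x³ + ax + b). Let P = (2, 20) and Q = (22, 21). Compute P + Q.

(2, 20) + (22, 21). λ = (21 - 20)/(22 - 2) ≡ 1/20 mod 29. 20⁻¹ ≡ 16 (mod 29), so λ ≡ 16.
  x = λ² - 2 - 22 = 256 - 24 ≡ 0; y = λ·(2 - 0) - 20 ≡ 12. → (0, 12)

(0, 12)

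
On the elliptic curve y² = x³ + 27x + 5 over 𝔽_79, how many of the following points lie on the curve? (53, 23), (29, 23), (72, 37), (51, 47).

3

(53, 23): 23² ≡ 55, rhs ≡ 55 → on.
(29, 23): 23² ≡ 55, rhs ≡ 55 → on.
(72, 37): 37² ≡ 26, rhs ≡ 26 → on.
(51, 47): 47² ≡ 76, rhs ≡ 49 → off.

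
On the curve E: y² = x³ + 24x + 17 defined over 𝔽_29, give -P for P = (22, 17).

(22, 12)

-(22, 17) = (22, -17 mod 29) = (22, 12).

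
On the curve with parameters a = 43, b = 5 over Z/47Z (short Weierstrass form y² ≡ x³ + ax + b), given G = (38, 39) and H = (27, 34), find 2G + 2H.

First 2G:
Repeated addition: build up to 2G.
2G: tangent at (38, 39): λ = (3·38² + 43)/(2·39) ≡ 4/31. 31⁻¹ ≡ 44 (mod 47), so λ ≡ 4·44 ≡ 35.
  x = λ² - 38 - 38 = 1225 - 76 ≡ 21; y = λ·(38 - 21) - 39 ≡ 39. → (21, 39)
2G = (21, 39).
Next 2H:
Repeated addition: build up to 2H.
2H: tangent at (27, 34): λ = (3·27² + 43)/(2·34) ≡ 21/21. 21⁻¹ ≡ 9 (mod 47) since 21·9 = 189 ≡ 1, so λ ≡ 21·9 ≡ 1.
  x = λ² - 27 - 27 = 1 - 54 ≡ 41; y = λ·(27 - 41) - 34 ≡ 46. → (41, 46)
2H = (41, 46).
Finally 2G + 2H:
(21, 39) + (41, 46). λ = (46 - 39)/(41 - 21) ≡ 7/20 mod 47. 20⁻¹ ≡ 40 (mod 47) since 20·40 = 800 ≡ 1, so λ ≡ 45.
  x = λ² - 21 - 41 = 2025 - 62 ≡ 36; y = λ·(21 - 36) - 39 ≡ 38. → (36, 38)

(36, 38)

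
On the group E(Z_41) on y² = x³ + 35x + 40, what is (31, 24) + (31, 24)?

(21, 27)

tangent at (31, 24): λ = (3·31² + 35)/(2·24) ≡ 7/7. 7⁻¹ ≡ 6 (mod 41), so λ ≡ 7·6 ≡ 1.
  x = λ² - 31 - 31 = 1 - 62 ≡ 21; y = λ·(31 - 21) - 24 ≡ 27. → (21, 27)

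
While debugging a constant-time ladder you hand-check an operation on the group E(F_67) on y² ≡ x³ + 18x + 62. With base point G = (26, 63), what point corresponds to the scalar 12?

(4, 8)

Double-and-add on 12 = (1100)₂. Start with G = (26, 63) for the leading 1-bit.
double: tangent at (26, 63): λ = (3·26² + 18)/(2·63) ≡ 36/59. 59⁻¹ ≡ 25 (mod 67), so λ ≡ 36·25 ≡ 29.
  x = λ² - 26 - 26 = 841 - 52 ≡ 52; y = λ·(26 - 52) - 63 ≡ 54. → (52, 54)
add G: (52, 54) + (26, 63). λ = (63 - 54)/(26 - 52) ≡ 9/41 mod 67. 41⁻¹ ≡ 18 (mod 67) since 41·18 = 738 ≡ 1, so λ ≡ 28.
  x = λ² - 52 - 26 = 784 - 78 ≡ 36; y = λ·(52 - 36) - 54 ≡ 59. → (36, 59)
double: tangent at (36, 59): λ = (3·36² + 18)/(2·59) ≡ 20/51. 51⁻¹ ≡ 46 (mod 67), so λ ≡ 20·46 ≡ 49.
  x = λ² - 36 - 36 = 2401 - 72 ≡ 51; y = λ·(36 - 51) - 59 ≡ 10. → (51, 10)
double: tangent at (51, 10): λ = (3·51² + 18)/(2·10) ≡ 49/20. 20⁻¹ ≡ 57 (mod 67), so λ ≡ 49·57 ≡ 46.
  x = λ² - 51 - 51 = 2116 - 102 ≡ 4; y = λ·(51 - 4) - 10 ≡ 8. → (4, 8)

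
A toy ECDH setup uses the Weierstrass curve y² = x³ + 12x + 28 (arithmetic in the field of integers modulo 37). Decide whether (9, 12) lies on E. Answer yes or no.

y² = 12² ≡ 33; x³ + 12x + 28 = 865 ≡ 14 (mod 37). 33 ≠ 14.

no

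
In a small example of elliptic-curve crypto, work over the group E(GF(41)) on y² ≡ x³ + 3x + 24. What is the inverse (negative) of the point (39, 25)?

(39, 16)

-(39, 25) = (39, -25 mod 41) = (39, 16).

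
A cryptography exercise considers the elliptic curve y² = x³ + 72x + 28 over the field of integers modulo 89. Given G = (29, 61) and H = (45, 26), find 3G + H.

(14, 65)

First 3G:
Repeated addition: build up to 3G.
2G: tangent at (29, 61): λ = (3·29² + 72)/(2·61) ≡ 14/33. 33⁻¹ ≡ 27 (mod 89), so λ ≡ 14·27 ≡ 22.
  x = λ² - 29 - 29 = 484 - 58 ≡ 70; y = λ·(29 - 70) - 61 ≡ 16. → (70, 16)
3G: (70, 16) + (29, 61). λ = (61 - 16)/(29 - 70) ≡ 45/48 mod 89. 48⁻¹ ≡ 13 (mod 89) since 48·13 = 624 ≡ 1, so λ ≡ 51.
  x = λ² - 70 - 29 = 2601 - 99 ≡ 10; y = λ·(70 - 10) - 16 ≡ 18. → (10, 18)
3G = (10, 18).
Finally 3G + H:
(10, 18) + (45, 26). λ = (26 - 18)/(45 - 10) ≡ 8/35 mod 89. 35⁻¹ ≡ 28 (mod 89), so λ ≡ 46.
  x = λ² - 10 - 45 = 2116 - 55 ≡ 14; y = λ·(10 - 14) - 18 ≡ 65. → (14, 65)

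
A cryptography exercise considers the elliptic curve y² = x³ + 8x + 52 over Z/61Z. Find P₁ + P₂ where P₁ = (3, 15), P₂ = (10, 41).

(12, 30)

(3, 15) + (10, 41). λ = (41 - 15)/(10 - 3) ≡ 26/7 mod 61. 7⁻¹ ≡ 35 (mod 61), so λ ≡ 56.
  x = λ² - 3 - 10 = 3136 - 13 ≡ 12; y = λ·(3 - 12) - 15 ≡ 30. → (12, 30)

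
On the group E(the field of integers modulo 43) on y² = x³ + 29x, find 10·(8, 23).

Write G = (8, 23).
Repeated addition: build up to 10G.
2G: tangent at (8, 23): λ = (3·8² + 29)/(2·23) ≡ 6/3. 3⁻¹ ≡ 29 (mod 43) since 3·29 = 87 ≡ 1, so λ ≡ 6·29 ≡ 2.
  x = λ² - 8 - 8 = 4 - 16 ≡ 31; y = λ·(8 - 31) - 23 ≡ 17. → (31, 17)
3G: (31, 17) + (8, 23). λ = (23 - 17)/(8 - 31) ≡ 6/20 mod 43. 20⁻¹ ≡ 28 (mod 43), so λ ≡ 39.
  x = λ² - 31 - 8 = 1521 - 39 ≡ 20; y = λ·(31 - 20) - 17 ≡ 25. → (20, 25)
4G: (20, 25) + (8, 23). λ = (23 - 25)/(8 - 20) ≡ 41/31 mod 43. 31⁻¹ ≡ 25 (mod 43), so λ ≡ 36.
  x = λ² - 20 - 8 = 1296 - 28 ≡ 21; y = λ·(20 - 21) - 25 ≡ 25. → (21, 25)
5G: (21, 25) + (8, 23). λ = (23 - 25)/(8 - 21) ≡ 41/30 mod 43. 30⁻¹ ≡ 33 (mod 43) since 30·33 = 990 ≡ 1, so λ ≡ 20.
  x = λ² - 21 - 8 = 400 - 29 ≡ 27; y = λ·(21 - 27) - 25 ≡ 27. → (27, 27)
6G: (27, 27) + (8, 23). λ = (23 - 27)/(8 - 27) ≡ 39/24 mod 43. 24⁻¹ ≡ 9 (mod 43), so λ ≡ 7.
  x = λ² - 27 - 8 = 49 - 35 ≡ 14; y = λ·(27 - 14) - 27 ≡ 21. → (14, 21)
7G: (14, 21) + (8, 23). λ = (23 - 21)/(8 - 14) ≡ 2/37 mod 43. 37⁻¹ ≡ 7 (mod 43), so λ ≡ 14.
  x = λ² - 14 - 8 = 196 - 22 ≡ 2; y = λ·(14 - 2) - 21 ≡ 18. → (2, 18)
8G: (2, 18) + (8, 23). λ = (23 - 18)/(8 - 2) ≡ 5/6 mod 43. 6⁻¹ ≡ 36 (mod 43), so λ ≡ 8.
  x = λ² - 2 - 8 = 64 - 10 ≡ 11; y = λ·(2 - 11) - 18 ≡ 39. → (11, 39)
9G: (11, 39) + (8, 23). λ = (23 - 39)/(8 - 11) ≡ 27/40 mod 43. 40⁻¹ ≡ 14 (mod 43), so λ ≡ 34.
  x = λ² - 11 - 8 = 1156 - 19 ≡ 19; y = λ·(11 - 19) - 39 ≡ 33. → (19, 33)
10G: (19, 33) + (8, 23). λ = (23 - 33)/(8 - 19) ≡ 33/32 mod 43. 32⁻¹ ≡ 39 (mod 43) since 32·39 = 1248 ≡ 1, so λ ≡ 40.
  x = λ² - 19 - 8 = 1600 - 27 ≡ 25; y = λ·(19 - 25) - 33 ≡ 28. → (25, 28)

(25, 28)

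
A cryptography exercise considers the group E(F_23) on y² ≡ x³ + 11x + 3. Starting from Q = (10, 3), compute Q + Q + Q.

(6, 20)

Repeated addition: build up to 3Q.
2Q: tangent at (10, 3): λ = (3·10² + 11)/(2·3) ≡ 12/6. 6⁻¹ ≡ 4 (mod 23), so λ ≡ 12·4 ≡ 2.
  x = λ² - 10 - 10 = 4 - 20 ≡ 7; y = λ·(10 - 7) - 3 ≡ 3. → (7, 3)
3Q: (7, 3) + (10, 3). λ = (3 - 3)/(10 - 7) ≡ 0/3 mod 23. 3⁻¹ ≡ 8 (mod 23), so λ ≡ 0.
  x = λ² - 7 - 10 = 0 - 17 ≡ 6; y = λ·(7 - 6) - 3 ≡ 20. → (6, 20)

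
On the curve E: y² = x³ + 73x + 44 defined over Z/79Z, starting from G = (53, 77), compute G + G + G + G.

(26, 59)

Double-and-add on 4 = (100)₂. Start with G = (53, 77) for the leading 1-bit.
double: tangent at (53, 77): λ = (3·53² + 73)/(2·77) ≡ 47/75. 75⁻¹ ≡ 59 (mod 79) since 75·59 = 4425 ≡ 1, so λ ≡ 47·59 ≡ 8.
  x = λ² - 53 - 53 = 64 - 106 ≡ 37; y = λ·(53 - 37) - 77 ≡ 51. → (37, 51)
double: tangent at (37, 51): λ = (3·37² + 73)/(2·51) ≡ 72/23. 23⁻¹ ≡ 55 (mod 79), so λ ≡ 72·55 ≡ 10.
  x = λ² - 37 - 37 = 100 - 74 ≡ 26; y = λ·(37 - 26) - 51 ≡ 59. → (26, 59)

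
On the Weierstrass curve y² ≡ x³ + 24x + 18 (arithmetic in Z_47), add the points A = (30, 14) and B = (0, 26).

(4, 32)

(30, 14) + (0, 26). λ = (26 - 14)/(0 - 30) ≡ 12/17 mod 47. 17⁻¹ ≡ 36 (mod 47) since 17·36 = 612 ≡ 1, so λ ≡ 9.
  x = λ² - 30 - 0 = 81 - 30 ≡ 4; y = λ·(30 - 4) - 14 ≡ 32. → (4, 32)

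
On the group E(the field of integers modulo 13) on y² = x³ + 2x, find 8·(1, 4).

(12, 6)

Write G = (1, 4).
Double-and-add on 8 = (1000)₂. Start with G = (1, 4) for the leading 1-bit.
double: tangent at (1, 4): λ = (3·1² + 2)/(2·4) ≡ 5/8. 8⁻¹ ≡ 5 (mod 13) since 8·5 = 40 ≡ 1, so λ ≡ 5·5 ≡ 12.
  x = λ² - 1 - 1 = 144 - 2 ≡ 12; y = λ·(1 - 12) - 4 ≡ 7. → (12, 7)
double: tangent at (12, 7): λ = (3·12² + 2)/(2·7) ≡ 5/1. 1⁻¹ ≡ 1 (mod 13) since 1·1 = 1 ≡ 1, so λ ≡ 5·1 ≡ 5.
  x = λ² - 12 - 12 = 25 - 24 ≡ 1; y = λ·(12 - 1) - 7 ≡ 9. → (1, 9)
double: tangent at (1, 9): λ = (3·1² + 2)/(2·9) ≡ 5/5. 5⁻¹ ≡ 8 (mod 13), so λ ≡ 5·8 ≡ 1.
  x = λ² - 1 - 1 = 1 - 2 ≡ 12; y = λ·(1 - 12) - 9 ≡ 6. → (12, 6)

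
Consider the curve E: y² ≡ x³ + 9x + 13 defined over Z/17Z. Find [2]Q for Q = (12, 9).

tangent at (12, 9): λ = (3·12² + 9)/(2·9) ≡ 16/1. 1⁻¹ ≡ 1 (mod 17), so λ ≡ 16·1 ≡ 16.
  x = λ² - 12 - 12 = 256 - 24 ≡ 11; y = λ·(12 - 11) - 9 ≡ 7. → (11, 7)

(11, 7)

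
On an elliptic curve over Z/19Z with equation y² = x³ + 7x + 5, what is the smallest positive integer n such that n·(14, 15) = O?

2P: tangent at (14, 15): λ = (3·14² + 7)/(2·15) ≡ 6/11. 11⁻¹ ≡ 7 (mod 19), so λ ≡ 6·7 ≡ 4.
  x = λ² - 14 - 14 = 16 - 28 ≡ 7; y = λ·(14 - 7) - 15 ≡ 13. → (7, 13)
3P: (7, 13) + (14, 15). λ = (15 - 13)/(14 - 7) ≡ 2/7 mod 19. 7⁻¹ ≡ 11 (mod 19), so λ ≡ 3.
  x = λ² - 7 - 14 = 9 - 21 ≡ 7; y = λ·(7 - 7) - 13 ≡ 6. → (7, 6)
4P: (7, 6) + (14, 15). λ = (15 - 6)/(14 - 7) ≡ 9/7 mod 19. 7⁻¹ ≡ 11 (mod 19) since 7·11 = 77 ≡ 1, so λ ≡ 4.
  x = λ² - 7 - 14 = 16 - 21 ≡ 14; y = λ·(7 - 14) - 6 ≡ 4. → (14, 4)
5P: (14, 4) + (14, 15): same x and y₁ ≡ -y₂, so the sum is O.
5P = O, so the order is 5.

5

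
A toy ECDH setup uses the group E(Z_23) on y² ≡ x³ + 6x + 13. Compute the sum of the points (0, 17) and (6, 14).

(0, 17) + (6, 14). λ = (14 - 17)/(6 - 0) ≡ 20/6 mod 23. 6⁻¹ ≡ 4 (mod 23), so λ ≡ 11.
  x = λ² - 0 - 6 = 121 - 6 ≡ 0; y = λ·(0 - 0) - 17 ≡ 6. → (0, 6)

(0, 6)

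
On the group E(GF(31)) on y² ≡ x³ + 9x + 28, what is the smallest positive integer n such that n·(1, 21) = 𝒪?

6

2P: tangent at (1, 21): λ = (3·1² + 9)/(2·21) ≡ 12/11. 11⁻¹ ≡ 17 (mod 31) since 11·17 = 187 ≡ 1, so λ ≡ 12·17 ≡ 18.
  x = λ² - 1 - 1 = 324 - 2 ≡ 12; y = λ·(1 - 12) - 21 ≡ 29. → (12, 29)
3P: (12, 29) + (1, 21). λ = (21 - 29)/(1 - 12) ≡ 23/20 mod 31. 20⁻¹ ≡ 14 (mod 31) since 20·14 = 280 ≡ 1, so λ ≡ 12.
  x = λ² - 12 - 1 = 144 - 13 ≡ 7; y = λ·(12 - 7) - 29 ≡ 0. → (7, 0)
4P: (7, 0) + (1, 21). λ = (21 - 0)/(1 - 7) ≡ 21/25 mod 31. 25⁻¹ ≡ 5 (mod 31) since 25·5 = 125 ≡ 1, so λ ≡ 12.
  x = λ² - 7 - 1 = 144 - 8 ≡ 12; y = λ·(7 - 12) - 0 ≡ 2. → (12, 2)
5P: (12, 2) + (1, 21). λ = (21 - 2)/(1 - 12) ≡ 19/20 mod 31. 20⁻¹ ≡ 14 (mod 31), so λ ≡ 18.
  x = λ² - 12 - 1 = 324 - 13 ≡ 1; y = λ·(12 - 1) - 2 ≡ 10. → (1, 10)
6P: (1, 10) + (1, 21): same x and y₁ ≡ -y₂, so the sum is 𝒪.
6P = 𝒪, so the order is 6.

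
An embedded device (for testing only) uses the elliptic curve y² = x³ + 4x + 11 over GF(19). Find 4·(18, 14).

(10, 5)

Write P = (18, 14).
Repeated addition: build up to 4P.
2P: tangent at (18, 14): λ = (3·18² + 4)/(2·14) ≡ 7/9. 9⁻¹ ≡ 17 (mod 19) since 9·17 = 153 ≡ 1, so λ ≡ 7·17 ≡ 5.
  x = λ² - 18 - 18 = 25 - 36 ≡ 8; y = λ·(18 - 8) - 14 ≡ 17. → (8, 17)
3P: (8, 17) + (18, 14). λ = (14 - 17)/(18 - 8) ≡ 16/10 mod 19. 10⁻¹ ≡ 2 (mod 19) since 10·2 = 20 ≡ 1, so λ ≡ 13.
  x = λ² - 8 - 18 = 169 - 26 ≡ 10; y = λ·(8 - 10) - 17 ≡ 14. → (10, 14)
4P: (10, 14) + (18, 14). λ = (14 - 14)/(18 - 10) ≡ 0/8 mod 19. 8⁻¹ ≡ 12 (mod 19), so λ ≡ 0.
  x = λ² - 10 - 18 = 0 - 28 ≡ 10; y = λ·(10 - 10) - 14 ≡ 5. → (10, 5)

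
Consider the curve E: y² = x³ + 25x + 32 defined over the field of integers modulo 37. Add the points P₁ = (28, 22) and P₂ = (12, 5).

(24, 10)

(28, 22) + (12, 5). λ = (5 - 22)/(12 - 28) ≡ 20/21 mod 37. 21⁻¹ ≡ 30 (mod 37) since 21·30 = 630 ≡ 1, so λ ≡ 8.
  x = λ² - 28 - 12 = 64 - 40 ≡ 24; y = λ·(28 - 24) - 22 ≡ 10. → (24, 10)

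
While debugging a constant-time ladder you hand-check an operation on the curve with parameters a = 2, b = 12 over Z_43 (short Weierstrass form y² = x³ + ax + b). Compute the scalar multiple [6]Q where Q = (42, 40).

(8, 14)

Repeated addition: build up to 6Q.
2Q: tangent at (42, 40): λ = (3·42² + 2)/(2·40) ≡ 5/37. 37⁻¹ ≡ 7 (mod 43), so λ ≡ 5·7 ≡ 35.
  x = λ² - 42 - 42 = 1225 - 84 ≡ 23; y = λ·(42 - 23) - 40 ≡ 23. → (23, 23)
3Q: (23, 23) + (42, 40). λ = (40 - 23)/(42 - 23) ≡ 17/19 mod 43. 19⁻¹ ≡ 34 (mod 43) since 19·34 = 646 ≡ 1, so λ ≡ 19.
  x = λ² - 23 - 42 = 361 - 65 ≡ 38; y = λ·(23 - 38) - 23 ≡ 36. → (38, 36)
4Q: (38, 36) + (42, 40). λ = (40 - 36)/(42 - 38) ≡ 4/4 mod 43. 4⁻¹ ≡ 11 (mod 43), so λ ≡ 1.
  x = λ² - 38 - 42 = 1 - 80 ≡ 7; y = λ·(38 - 7) - 36 ≡ 38. → (7, 38)
5Q: (7, 38) + (42, 40). λ = (40 - 38)/(42 - 7) ≡ 2/35 mod 43. 35⁻¹ ≡ 16 (mod 43), so λ ≡ 32.
  x = λ² - 7 - 42 = 1024 - 49 ≡ 29; y = λ·(7 - 29) - 38 ≡ 32. → (29, 32)
6Q: (29, 32) + (42, 40). λ = (40 - 32)/(42 - 29) ≡ 8/13 mod 43. 13⁻¹ ≡ 10 (mod 43), so λ ≡ 37.
  x = λ² - 29 - 42 = 1369 - 71 ≡ 8; y = λ·(29 - 8) - 32 ≡ 14. → (8, 14)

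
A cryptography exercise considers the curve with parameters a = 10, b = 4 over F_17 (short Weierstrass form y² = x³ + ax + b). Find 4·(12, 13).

Write P = (12, 13).
Repeated addition: build up to 4P.
2P: tangent at (12, 13): λ = (3·12² + 10)/(2·13) ≡ 0/9. 9⁻¹ ≡ 2 (mod 17), so λ ≡ 0·2 ≡ 0.
  x = λ² - 12 - 12 = 0 - 24 ≡ 10; y = λ·(12 - 10) - 13 ≡ 4. → (10, 4)
3P: (10, 4) + (12, 13). λ = (13 - 4)/(12 - 10) ≡ 9/2 mod 17. 2⁻¹ ≡ 9 (mod 17), so λ ≡ 13.
  x = λ² - 10 - 12 = 169 - 22 ≡ 11; y = λ·(10 - 11) - 4 ≡ 0. → (11, 0)
4P: (11, 0) + (12, 13). λ = (13 - 0)/(12 - 11) ≡ 13/1 mod 17. 1⁻¹ ≡ 1 (mod 17) since 1·1 = 1 ≡ 1, so λ ≡ 13.
  x = λ² - 11 - 12 = 169 - 23 ≡ 10; y = λ·(11 - 10) - 0 ≡ 13. → (10, 13)

(10, 13)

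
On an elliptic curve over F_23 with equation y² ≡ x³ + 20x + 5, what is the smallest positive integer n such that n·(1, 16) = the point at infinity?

2P: tangent at (1, 16): λ = (3·1² + 20)/(2·16) ≡ 0/9. 9⁻¹ ≡ 18 (mod 23) since 9·18 = 162 ≡ 1, so λ ≡ 0·18 ≡ 0.
  x = λ² - 1 - 1 = 0 - 2 ≡ 21; y = λ·(1 - 21) - 16 ≡ 7. → (21, 7)
3P: (21, 7) + (1, 16). λ = (16 - 7)/(1 - 21) ≡ 9/3 mod 23. 3⁻¹ ≡ 8 (mod 23), so λ ≡ 3.
  x = λ² - 21 - 1 = 9 - 22 ≡ 10; y = λ·(21 - 10) - 7 ≡ 3. → (10, 3)
4P: (10, 3) + (1, 16). λ = (16 - 3)/(1 - 10) ≡ 13/14 mod 23. 14⁻¹ ≡ 5 (mod 23), so λ ≡ 19.
  x = λ² - 10 - 1 = 361 - 11 ≡ 5; y = λ·(10 - 5) - 3 ≡ 0. → (5, 0)
5P: (5, 0) + (1, 16). λ = (16 - 0)/(1 - 5) ≡ 16/19 mod 23. 19⁻¹ ≡ 17 (mod 23), so λ ≡ 19.
  x = λ² - 5 - 1 = 361 - 6 ≡ 10; y = λ·(5 - 10) - 0 ≡ 20. → (10, 20)
6P: (10, 20) + (1, 16). λ = (16 - 20)/(1 - 10) ≡ 19/14 mod 23. 14⁻¹ ≡ 5 (mod 23), so λ ≡ 3.
  x = λ² - 10 - 1 = 9 - 11 ≡ 21; y = λ·(10 - 21) - 20 ≡ 16. → (21, 16)
7P: (21, 16) + (1, 16). λ = (16 - 16)/(1 - 21) ≡ 0/3 mod 23. 3⁻¹ ≡ 8 (mod 23), so λ ≡ 0.
  x = λ² - 21 - 1 = 0 - 22 ≡ 1; y = λ·(21 - 1) - 16 ≡ 7. → (1, 7)
8P: (1, 7) + (1, 16): same x and y₁ ≡ -y₂, so the sum is the point at infinity.
8P = the point at infinity, so the order is 8.

8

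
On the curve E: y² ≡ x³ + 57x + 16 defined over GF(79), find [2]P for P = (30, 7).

(29, 15)

tangent at (30, 7): λ = (3·30² + 57)/(2·7) ≡ 71/14. 14⁻¹ ≡ 17 (mod 79) since 14·17 = 238 ≡ 1, so λ ≡ 71·17 ≡ 22.
  x = λ² - 30 - 30 = 484 - 60 ≡ 29; y = λ·(30 - 29) - 7 ≡ 15. → (29, 15)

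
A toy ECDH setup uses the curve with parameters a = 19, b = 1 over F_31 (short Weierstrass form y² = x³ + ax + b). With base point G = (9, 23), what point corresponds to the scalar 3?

Repeated addition: build up to 3G.
2G: tangent at (9, 23): λ = (3·9² + 19)/(2·23) ≡ 14/15. 15⁻¹ ≡ 29 (mod 31), so λ ≡ 14·29 ≡ 3.
  x = λ² - 9 - 9 = 9 - 18 ≡ 22; y = λ·(9 - 22) - 23 ≡ 0. → (22, 0)
3G: (22, 0) + (9, 23). λ = (23 - 0)/(9 - 22) ≡ 23/18 mod 31. 18⁻¹ ≡ 19 (mod 31), so λ ≡ 3.
  x = λ² - 22 - 9 = 9 - 31 ≡ 9; y = λ·(22 - 9) - 0 ≡ 8. → (9, 8)

(9, 8)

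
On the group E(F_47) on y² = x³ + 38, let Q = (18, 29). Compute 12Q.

Double-and-add on 12 = (1100)₂. Start with Q = (18, 29) for the leading 1-bit.
double: tangent at (18, 29): λ = (3·18² + 0)/(2·29) ≡ 32/11. 11⁻¹ ≡ 30 (mod 47), so λ ≡ 32·30 ≡ 20.
  x = λ² - 18 - 18 = 400 - 36 ≡ 35; y = λ·(18 - 35) - 29 ≡ 7. → (35, 7)
add Q: (35, 7) + (18, 29). λ = (29 - 7)/(18 - 35) ≡ 22/30 mod 47. 30⁻¹ ≡ 11 (mod 47) since 30·11 = 330 ≡ 1, so λ ≡ 7.
  x = λ² - 35 - 18 = 49 - 53 ≡ 43; y = λ·(35 - 43) - 7 ≡ 31. → (43, 31)
double: tangent at (43, 31): λ = (3·43² + 0)/(2·31) ≡ 1/15. 15⁻¹ ≡ 22 (mod 47) since 15·22 = 330 ≡ 1, so λ ≡ 1·22 ≡ 22.
  x = λ² - 43 - 43 = 484 - 86 ≡ 22; y = λ·(43 - 22) - 31 ≡ 8. → (22, 8)
double: tangent at (22, 8): λ = (3·22² + 0)/(2·8) ≡ 42/16. 16⁻¹ ≡ 3 (mod 47) since 16·3 = 48 ≡ 1, so λ ≡ 42·3 ≡ 32.
  x = λ² - 22 - 22 = 1024 - 44 ≡ 40; y = λ·(22 - 40) - 8 ≡ 27. → (40, 27)

(40, 27)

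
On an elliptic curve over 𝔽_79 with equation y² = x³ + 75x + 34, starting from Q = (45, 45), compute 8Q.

Repeated addition: build up to 8Q.
2Q: tangent at (45, 45): λ = (3·45² + 75)/(2·45) ≡ 67/11. 11⁻¹ ≡ 36 (mod 79), so λ ≡ 67·36 ≡ 42.
  x = λ² - 45 - 45 = 1764 - 90 ≡ 15; y = λ·(45 - 15) - 45 ≡ 30. → (15, 30)
3Q: (15, 30) + (45, 45). λ = (45 - 30)/(45 - 15) ≡ 15/30 mod 79. 30⁻¹ ≡ 29 (mod 79), so λ ≡ 40.
  x = λ² - 15 - 45 = 1600 - 60 ≡ 39; y = λ·(15 - 39) - 30 ≡ 37. → (39, 37)
4Q: (39, 37) + (45, 45). λ = (45 - 37)/(45 - 39) ≡ 8/6 mod 79. 6⁻¹ ≡ 66 (mod 79) since 6·66 = 396 ≡ 1, so λ ≡ 54.
  x = λ² - 39 - 45 = 2916 - 84 ≡ 67; y = λ·(39 - 67) - 37 ≡ 31. → (67, 31)
5Q: (67, 31) + (45, 45). λ = (45 - 31)/(45 - 67) ≡ 14/57 mod 79. 57⁻¹ ≡ 61 (mod 79) since 57·61 = 3477 ≡ 1, so λ ≡ 64.
  x = λ² - 67 - 45 = 4096 - 112 ≡ 34; y = λ·(67 - 34) - 31 ≡ 27. → (34, 27)
6Q: (34, 27) + (45, 45). λ = (45 - 27)/(45 - 34) ≡ 18/11 mod 79. 11⁻¹ ≡ 36 (mod 79) since 11·36 = 396 ≡ 1, so λ ≡ 16.
  x = λ² - 34 - 45 = 256 - 79 ≡ 19; y = λ·(34 - 19) - 27 ≡ 55. → (19, 55)
7Q: (19, 55) + (45, 45). λ = (45 - 55)/(45 - 19) ≡ 69/26 mod 79. 26⁻¹ ≡ 76 (mod 79), so λ ≡ 30.
  x = λ² - 19 - 45 = 900 - 64 ≡ 46; y = λ·(19 - 46) - 55 ≡ 4. → (46, 4)
8Q: (46, 4) + (45, 45). λ = (45 - 4)/(45 - 46) ≡ 41/78 mod 79. 78⁻¹ ≡ 78 (mod 79), so λ ≡ 38.
  x = λ² - 46 - 45 = 1444 - 91 ≡ 10; y = λ·(46 - 10) - 4 ≡ 21. → (10, 21)

(10, 21)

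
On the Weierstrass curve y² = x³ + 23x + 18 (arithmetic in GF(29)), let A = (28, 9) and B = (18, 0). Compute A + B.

(28, 9) + (18, 0). λ = (0 - 9)/(18 - 28) ≡ 20/19 mod 29. 19⁻¹ ≡ 26 (mod 29) since 19·26 = 494 ≡ 1, so λ ≡ 27.
  x = λ² - 28 - 18 = 729 - 46 ≡ 16; y = λ·(28 - 16) - 9 ≡ 25. → (16, 25)

(16, 25)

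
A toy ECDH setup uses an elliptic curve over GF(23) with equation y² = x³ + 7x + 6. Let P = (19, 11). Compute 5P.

Double-and-add on 5 = (101)₂. Start with P = (19, 11) for the leading 1-bit.
double: tangent at (19, 11): λ = (3·19² + 7)/(2·11) ≡ 9/22. 22⁻¹ ≡ 22 (mod 23), so λ ≡ 9·22 ≡ 14.
  x = λ² - 19 - 19 = 196 - 38 ≡ 20; y = λ·(19 - 20) - 11 ≡ 21. → (20, 21)
double: tangent at (20, 21): λ = (3·20² + 7)/(2·21) ≡ 11/19. 19⁻¹ ≡ 17 (mod 23), so λ ≡ 11·17 ≡ 3.
  x = λ² - 20 - 20 = 9 - 40 ≡ 15; y = λ·(20 - 15) - 21 ≡ 17. → (15, 17)
add P: (15, 17) + (19, 11). λ = (11 - 17)/(19 - 15) ≡ 17/4 mod 23. 4⁻¹ ≡ 6 (mod 23), so λ ≡ 10.
  x = λ² - 15 - 19 = 100 - 34 ≡ 20; y = λ·(15 - 20) - 17 ≡ 2. → (20, 2)

(20, 2)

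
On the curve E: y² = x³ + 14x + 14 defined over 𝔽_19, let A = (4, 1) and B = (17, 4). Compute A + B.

(3, 8)

(4, 1) + (17, 4). λ = (4 - 1)/(17 - 4) ≡ 3/13 mod 19. 13⁻¹ ≡ 3 (mod 19), so λ ≡ 9.
  x = λ² - 4 - 17 = 81 - 21 ≡ 3; y = λ·(4 - 3) - 1 ≡ 8. → (3, 8)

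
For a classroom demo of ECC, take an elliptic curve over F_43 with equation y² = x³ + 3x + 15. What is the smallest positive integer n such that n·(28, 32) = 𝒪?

2P: tangent at (28, 32): λ = (3·28² + 3)/(2·32) ≡ 33/21. 21⁻¹ ≡ 41 (mod 43) since 21·41 = 861 ≡ 1, so λ ≡ 33·41 ≡ 20.
  x = λ² - 28 - 28 = 400 - 56 ≡ 0; y = λ·(28 - 0) - 32 ≡ 12. → (0, 12)
3P: (0, 12) + (28, 32). λ = (32 - 12)/(28 - 0) ≡ 20/28 mod 43. 28⁻¹ ≡ 20 (mod 43), so λ ≡ 13.
  x = λ² - 0 - 28 = 169 - 28 ≡ 12; y = λ·(0 - 12) - 12 ≡ 4. → (12, 4)
4P: (12, 4) + (28, 32). λ = (32 - 4)/(28 - 12) ≡ 28/16 mod 43. 16⁻¹ ≡ 35 (mod 43), so λ ≡ 34.
  x = λ² - 12 - 28 = 1156 - 40 ≡ 41; y = λ·(12 - 41) - 4 ≡ 42. → (41, 42)
5P: (41, 42) + (28, 32). λ = (32 - 42)/(28 - 41) ≡ 33/30 mod 43. 30⁻¹ ≡ 33 (mod 43), so λ ≡ 14.
  x = λ² - 41 - 28 = 196 - 69 ≡ 41; y = λ·(41 - 41) - 42 ≡ 1. → (41, 1)
6P: (41, 1) + (28, 32). λ = (32 - 1)/(28 - 41) ≡ 31/30 mod 43. 30⁻¹ ≡ 33 (mod 43) since 30·33 = 990 ≡ 1, so λ ≡ 34.
  x = λ² - 41 - 28 = 1156 - 69 ≡ 12; y = λ·(41 - 12) - 1 ≡ 39. → (12, 39)
7P: (12, 39) + (28, 32). λ = (32 - 39)/(28 - 12) ≡ 36/16 mod 43. 16⁻¹ ≡ 35 (mod 43) since 16·35 = 560 ≡ 1, so λ ≡ 13.
  x = λ² - 12 - 28 = 169 - 40 ≡ 0; y = λ·(12 - 0) - 39 ≡ 31. → (0, 31)
8P: (0, 31) + (28, 32). λ = (32 - 31)/(28 - 0) ≡ 1/28 mod 43. 28⁻¹ ≡ 20 (mod 43) since 28·20 = 560 ≡ 1, so λ ≡ 20.
  x = λ² - 0 - 28 = 400 - 28 ≡ 28; y = λ·(0 - 28) - 31 ≡ 11. → (28, 11)
9P: (28, 11) + (28, 32): same x and y₁ ≡ -y₂, so the sum is 𝒪.
9P = 𝒪, so the order is 9.

9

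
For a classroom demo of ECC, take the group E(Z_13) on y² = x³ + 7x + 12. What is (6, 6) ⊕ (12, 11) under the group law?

(4, 0)

(6, 6) + (12, 11). λ = (11 - 6)/(12 - 6) ≡ 5/6 mod 13. 6⁻¹ ≡ 11 (mod 13), so λ ≡ 3.
  x = λ² - 6 - 12 = 9 - 18 ≡ 4; y = λ·(6 - 4) - 6 ≡ 0. → (4, 0)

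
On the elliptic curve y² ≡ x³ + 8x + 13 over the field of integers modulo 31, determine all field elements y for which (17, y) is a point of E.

x³ + 8x + 13 = 5062 ≡ 9 (mod 31).
Square roots of 9 mod 31: 3 and 28 (since 3² = 9 ≡ 9).

3, 28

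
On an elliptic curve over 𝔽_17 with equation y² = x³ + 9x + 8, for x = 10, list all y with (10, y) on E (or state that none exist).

none

x³ + 9x + 8 = 1098 ≡ 10 (mod 17).
10 is a non-residue mod 17; no y exists.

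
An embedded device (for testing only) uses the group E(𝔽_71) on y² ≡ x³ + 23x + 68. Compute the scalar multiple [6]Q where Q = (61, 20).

(22, 2)

Double-and-add on 6 = (110)₂. Start with Q = (61, 20) for the leading 1-bit.
double: tangent at (61, 20): λ = (3·61² + 23)/(2·20) ≡ 39/40. 40⁻¹ ≡ 16 (mod 71), so λ ≡ 39·16 ≡ 56.
  x = λ² - 61 - 61 = 3136 - 122 ≡ 32; y = λ·(61 - 32) - 20 ≡ 42. → (32, 42)
add Q: (32, 42) + (61, 20). λ = (20 - 42)/(61 - 32) ≡ 49/29 mod 71. 29⁻¹ ≡ 49 (mod 71), so λ ≡ 58.
  x = λ² - 32 - 61 = 3364 - 93 ≡ 5; y = λ·(32 - 5) - 42 ≡ 33. → (5, 33)
double: tangent at (5, 33): λ = (3·5² + 23)/(2·33) ≡ 27/66. 66⁻¹ ≡ 14 (mod 71), so λ ≡ 27·14 ≡ 23.
  x = λ² - 5 - 5 = 529 - 10 ≡ 22; y = λ·(5 - 22) - 33 ≡ 2. → (22, 2)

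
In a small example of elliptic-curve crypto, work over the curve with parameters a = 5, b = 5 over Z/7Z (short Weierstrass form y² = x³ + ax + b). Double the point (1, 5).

tangent at (1, 5): λ = (3·1² + 5)/(2·5) ≡ 1/3. 3⁻¹ ≡ 5 (mod 7) since 3·5 = 15 ≡ 1, so λ ≡ 1·5 ≡ 5.
  x = λ² - 1 - 1 = 25 - 2 ≡ 2; y = λ·(1 - 2) - 5 ≡ 4. → (2, 4)

(2, 4)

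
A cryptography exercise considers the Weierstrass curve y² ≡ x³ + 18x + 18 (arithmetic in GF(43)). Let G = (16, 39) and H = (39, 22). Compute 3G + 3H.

(3, 20)

First 3G:
Repeated addition: build up to 3G.
2G: tangent at (16, 39): λ = (3·16² + 18)/(2·39) ≡ 12/35. 35⁻¹ ≡ 16 (mod 43), so λ ≡ 12·16 ≡ 20.
  x = λ² - 16 - 16 = 400 - 32 ≡ 24; y = λ·(16 - 24) - 39 ≡ 16. → (24, 16)
3G: (24, 16) + (16, 39). λ = (39 - 16)/(16 - 24) ≡ 23/35 mod 43. 35⁻¹ ≡ 16 (mod 43), so λ ≡ 24.
  x = λ² - 24 - 16 = 576 - 40 ≡ 20; y = λ·(24 - 20) - 16 ≡ 37. → (20, 37)
3G = (20, 37).
Next 3H:
Repeated addition: build up to 3H.
2H: tangent at (39, 22): λ = (3·39² + 18)/(2·22) ≡ 23/1. 1⁻¹ ≡ 1 (mod 43), so λ ≡ 23·1 ≡ 23.
  x = λ² - 39 - 39 = 529 - 78 ≡ 21; y = λ·(39 - 21) - 22 ≡ 5. → (21, 5)
3H: (21, 5) + (39, 22). λ = (22 - 5)/(39 - 21) ≡ 17/18 mod 43. 18⁻¹ ≡ 12 (mod 43), so λ ≡ 32.
  x = λ² - 21 - 39 = 1024 - 60 ≡ 18; y = λ·(21 - 18) - 5 ≡ 5. → (18, 5)
3H = (18, 5).
Finally 3G + 3H:
(20, 37) + (18, 5). λ = (5 - 37)/(18 - 20) ≡ 11/41 mod 43. 41⁻¹ ≡ 21 (mod 43) since 41·21 = 861 ≡ 1, so λ ≡ 16.
  x = λ² - 20 - 18 = 256 - 38 ≡ 3; y = λ·(20 - 3) - 37 ≡ 20. → (3, 20)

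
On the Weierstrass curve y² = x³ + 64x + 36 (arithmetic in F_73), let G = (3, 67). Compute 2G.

(51, 5)

tangent at (3, 67): λ = (3·3² + 64)/(2·67) ≡ 18/61. 61⁻¹ ≡ 6 (mod 73), so λ ≡ 18·6 ≡ 35.
  x = λ² - 3 - 3 = 1225 - 6 ≡ 51; y = λ·(3 - 51) - 67 ≡ 5. → (51, 5)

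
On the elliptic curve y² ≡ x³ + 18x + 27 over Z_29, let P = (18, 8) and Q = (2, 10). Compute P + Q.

(18, 8) + (2, 10). λ = (10 - 8)/(2 - 18) ≡ 2/13 mod 29. 13⁻¹ ≡ 9 (mod 29), so λ ≡ 18.
  x = λ² - 18 - 2 = 324 - 20 ≡ 14; y = λ·(18 - 14) - 8 ≡ 6. → (14, 6)

(14, 6)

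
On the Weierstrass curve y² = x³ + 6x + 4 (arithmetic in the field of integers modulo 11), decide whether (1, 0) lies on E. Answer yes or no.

yes

y² = 0² ≡ 0; x³ + 6x + 4 = 11 ≡ 0 (mod 11). 0 = 0.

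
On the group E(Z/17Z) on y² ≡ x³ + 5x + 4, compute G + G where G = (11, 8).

(14, 8)

tangent at (11, 8): λ = (3·11² + 5)/(2·8) ≡ 11/16. 16⁻¹ ≡ 16 (mod 17) since 16·16 = 256 ≡ 1, so λ ≡ 11·16 ≡ 6.
  x = λ² - 11 - 11 = 36 - 22 ≡ 14; y = λ·(11 - 14) - 8 ≡ 8. → (14, 8)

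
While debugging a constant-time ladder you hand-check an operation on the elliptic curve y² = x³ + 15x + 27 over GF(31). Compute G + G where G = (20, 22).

(29, 12)

tangent at (20, 22): λ = (3·20² + 15)/(2·22) ≡ 6/13. 13⁻¹ ≡ 12 (mod 31) since 13·12 = 156 ≡ 1, so λ ≡ 6·12 ≡ 10.
  x = λ² - 20 - 20 = 100 - 40 ≡ 29; y = λ·(20 - 29) - 22 ≡ 12. → (29, 12)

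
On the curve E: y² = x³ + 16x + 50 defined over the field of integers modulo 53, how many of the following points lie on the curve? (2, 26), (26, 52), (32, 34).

(2, 26): 26² ≡ 40, rhs ≡ 37 → off.
(26, 52): 52² ≡ 1, rhs ≡ 22 → off.
(32, 34): 34² ≡ 43, rhs ≡ 46 → off.

0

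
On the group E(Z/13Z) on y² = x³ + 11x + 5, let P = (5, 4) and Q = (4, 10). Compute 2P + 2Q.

(7, 10)

First 2P:
Repeated addition: build up to 2P.
2P: tangent at (5, 4): λ = (3·5² + 11)/(2·4) ≡ 8/8. 8⁻¹ ≡ 5 (mod 13), so λ ≡ 8·5 ≡ 1.
  x = λ² - 5 - 5 = 1 - 10 ≡ 4; y = λ·(5 - 4) - 4 ≡ 10. → (4, 10)
2P = (4, 10).
Next 2Q:
Repeated addition: build up to 2Q.
2Q: tangent at (4, 10): λ = (3·4² + 11)/(2·10) ≡ 7/7. 7⁻¹ ≡ 2 (mod 13), so λ ≡ 7·2 ≡ 1.
  x = λ² - 4 - 4 = 1 - 8 ≡ 6; y = λ·(4 - 6) - 10 ≡ 1. → (6, 1)
2Q = (6, 1).
Finally 2P + 2Q:
(4, 10) + (6, 1). λ = (1 - 10)/(6 - 4) ≡ 4/2 mod 13. 2⁻¹ ≡ 7 (mod 13), so λ ≡ 2.
  x = λ² - 4 - 6 = 4 - 10 ≡ 7; y = λ·(4 - 7) - 10 ≡ 10. → (7, 10)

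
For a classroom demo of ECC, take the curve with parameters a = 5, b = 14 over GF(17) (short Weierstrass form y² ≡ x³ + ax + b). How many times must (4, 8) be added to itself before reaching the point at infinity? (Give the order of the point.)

2P: tangent at (4, 8): λ = (3·4² + 5)/(2·8) ≡ 2/16. 16⁻¹ ≡ 16 (mod 17) since 16·16 = 256 ≡ 1, so λ ≡ 2·16 ≡ 15.
  x = λ² - 4 - 4 = 225 - 8 ≡ 13; y = λ·(4 - 13) - 8 ≡ 10. → (13, 10)
3P: (13, 10) + (4, 8). λ = (8 - 10)/(4 - 13) ≡ 15/8 mod 17. 8⁻¹ ≡ 15 (mod 17) since 8·15 = 120 ≡ 1, so λ ≡ 4.
  x = λ² - 13 - 4 = 16 - 17 ≡ 16; y = λ·(13 - 16) - 10 ≡ 12. → (16, 12)
4P: (16, 12) + (4, 8). λ = (8 - 12)/(4 - 16) ≡ 13/5 mod 17. 5⁻¹ ≡ 7 (mod 17), so λ ≡ 6.
  x = λ² - 16 - 4 = 36 - 20 ≡ 16; y = λ·(16 - 16) - 12 ≡ 5. → (16, 5)
5P: (16, 5) + (4, 8). λ = (8 - 5)/(4 - 16) ≡ 3/5 mod 17. 5⁻¹ ≡ 7 (mod 17), so λ ≡ 4.
  x = λ² - 16 - 4 = 16 - 20 ≡ 13; y = λ·(16 - 13) - 5 ≡ 7. → (13, 7)
6P: (13, 7) + (4, 8). λ = (8 - 7)/(4 - 13) ≡ 1/8 mod 17. 8⁻¹ ≡ 15 (mod 17) since 8·15 = 120 ≡ 1, so λ ≡ 15.
  x = λ² - 13 - 4 = 225 - 17 ≡ 4; y = λ·(13 - 4) - 7 ≡ 9. → (4, 9)
7P: (4, 9) + (4, 8): same x and y₁ ≡ -y₂, so the sum is the point at infinity.
7P = the point at infinity, so the order is 7.

7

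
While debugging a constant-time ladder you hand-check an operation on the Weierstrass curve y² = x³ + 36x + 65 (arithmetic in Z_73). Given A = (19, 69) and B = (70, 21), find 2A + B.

First 2A:
Repeated addition: build up to 2A.
2A: tangent at (19, 69): λ = (3·19² + 36)/(2·69) ≡ 24/65. 65⁻¹ ≡ 9 (mod 73), so λ ≡ 24·9 ≡ 70.
  x = λ² - 19 - 19 = 4900 - 38 ≡ 44; y = λ·(19 - 44) - 69 ≡ 6. → (44, 6)
2A = (44, 6).
Finally 2A + B:
(44, 6) + (70, 21). λ = (21 - 6)/(70 - 44) ≡ 15/26 mod 73. 26⁻¹ ≡ 59 (mod 73), so λ ≡ 9.
  x = λ² - 44 - 70 = 81 - 114 ≡ 40; y = λ·(44 - 40) - 6 ≡ 30. → (40, 30)

(40, 30)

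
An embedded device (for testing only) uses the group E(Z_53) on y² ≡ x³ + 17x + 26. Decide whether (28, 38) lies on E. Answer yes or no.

y² = 38² ≡ 13; x³ + 17x + 26 = 22454 ≡ 35 (mod 53). 13 ≠ 35.

no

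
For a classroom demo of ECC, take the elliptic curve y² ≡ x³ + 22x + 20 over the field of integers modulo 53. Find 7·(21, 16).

(46, 0)

Write G = (21, 16).
Repeated addition: build up to 7G.
2G: tangent at (21, 16): λ = (3·21² + 22)/(2·16) ≡ 20/32. 32⁻¹ ≡ 5 (mod 53) since 32·5 = 160 ≡ 1, so λ ≡ 20·5 ≡ 47.
  x = λ² - 21 - 21 = 2209 - 42 ≡ 47; y = λ·(21 - 47) - 16 ≡ 34. → (47, 34)
3G: (47, 34) + (21, 16). λ = (16 - 34)/(21 - 47) ≡ 35/27 mod 53. 27⁻¹ ≡ 2 (mod 53) since 27·2 = 54 ≡ 1, so λ ≡ 17.
  x = λ² - 47 - 21 = 289 - 68 ≡ 9; y = λ·(47 - 9) - 34 ≡ 29. → (9, 29)
4G: (9, 29) + (21, 16). λ = (16 - 29)/(21 - 9) ≡ 40/12 mod 53. 12⁻¹ ≡ 31 (mod 53), so λ ≡ 21.
  x = λ² - 9 - 21 = 441 - 30 ≡ 40; y = λ·(9 - 40) - 29 ≡ 9. → (40, 9)
5G: (40, 9) + (21, 16). λ = (16 - 9)/(21 - 40) ≡ 7/34 mod 53. 34⁻¹ ≡ 39 (mod 53) since 34·39 = 1326 ≡ 1, so λ ≡ 8.
  x = λ² - 40 - 21 = 64 - 61 ≡ 3; y = λ·(40 - 3) - 9 ≡ 22. → (3, 22)
6G: (3, 22) + (21, 16). λ = (16 - 22)/(21 - 3) ≡ 47/18 mod 53. 18⁻¹ ≡ 3 (mod 53) since 18·3 = 54 ≡ 1, so λ ≡ 35.
  x = λ² - 3 - 21 = 1225 - 24 ≡ 35; y = λ·(3 - 35) - 22 ≡ 24. → (35, 24)
7G: (35, 24) + (21, 16). λ = (16 - 24)/(21 - 35) ≡ 45/39 mod 53. 39⁻¹ ≡ 34 (mod 53), so λ ≡ 46.
  x = λ² - 35 - 21 = 2116 - 56 ≡ 46; y = λ·(35 - 46) - 24 ≡ 0. → (46, 0)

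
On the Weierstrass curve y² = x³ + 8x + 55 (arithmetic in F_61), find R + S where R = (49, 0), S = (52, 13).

(49, 0) + (52, 13). λ = (13 - 0)/(52 - 49) ≡ 13/3 mod 61. 3⁻¹ ≡ 41 (mod 61) since 3·41 = 123 ≡ 1, so λ ≡ 45.
  x = λ² - 49 - 52 = 2025 - 101 ≡ 33; y = λ·(49 - 33) - 0 ≡ 49. → (33, 49)

(33, 49)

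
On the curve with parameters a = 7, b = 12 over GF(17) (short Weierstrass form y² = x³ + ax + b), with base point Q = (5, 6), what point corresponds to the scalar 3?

(7, 9)

Repeated addition: build up to 3Q.
2Q: tangent at (5, 6): λ = (3·5² + 7)/(2·6) ≡ 14/12. 12⁻¹ ≡ 10 (mod 17), so λ ≡ 14·10 ≡ 4.
  x = λ² - 5 - 5 = 16 - 10 ≡ 6; y = λ·(5 - 6) - 6 ≡ 7. → (6, 7)
3Q: (6, 7) + (5, 6). λ = (6 - 7)/(5 - 6) ≡ 16/16 mod 17. 16⁻¹ ≡ 16 (mod 17) since 16·16 = 256 ≡ 1, so λ ≡ 1.
  x = λ² - 6 - 5 = 1 - 11 ≡ 7; y = λ·(6 - 7) - 7 ≡ 9. → (7, 9)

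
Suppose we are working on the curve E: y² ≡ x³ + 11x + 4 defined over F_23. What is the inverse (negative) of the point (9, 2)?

-(9, 2) = (9, -2 mod 23) = (9, 21).

(9, 21)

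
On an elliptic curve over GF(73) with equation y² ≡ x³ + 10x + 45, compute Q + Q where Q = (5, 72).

(26, 54)

tangent at (5, 72): λ = (3·5² + 10)/(2·72) ≡ 12/71. 71⁻¹ ≡ 36 (mod 73), so λ ≡ 12·36 ≡ 67.
  x = λ² - 5 - 5 = 4489 - 10 ≡ 26; y = λ·(5 - 26) - 72 ≡ 54. → (26, 54)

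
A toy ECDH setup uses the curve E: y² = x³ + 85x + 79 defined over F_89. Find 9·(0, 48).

(26, 75)

Write G = (0, 48).
Repeated addition: build up to 9G.
2G: tangent at (0, 48): λ = (3·0² + 85)/(2·48) ≡ 85/7. 7⁻¹ ≡ 51 (mod 89), so λ ≡ 85·51 ≡ 63.
  x = λ² - 0 - 0 = 3969 - 0 ≡ 53; y = λ·(0 - 53) - 48 ≡ 84. → (53, 84)
3G: (53, 84) + (0, 48). λ = (48 - 84)/(0 - 53) ≡ 53/36 mod 89. 36⁻¹ ≡ 47 (mod 89) since 36·47 = 1692 ≡ 1, so λ ≡ 88.
  x = λ² - 53 - 0 = 7744 - 53 ≡ 37; y = λ·(53 - 37) - 84 ≡ 78. → (37, 78)
4G: (37, 78) + (0, 48). λ = (48 - 78)/(0 - 37) ≡ 59/52 mod 89. 52⁻¹ ≡ 12 (mod 89), so λ ≡ 85.
  x = λ² - 37 - 0 = 7225 - 37 ≡ 68; y = λ·(37 - 68) - 78 ≡ 46. → (68, 46)
5G: (68, 46) + (0, 48). λ = (48 - 46)/(0 - 68) ≡ 2/21 mod 89. 21⁻¹ ≡ 17 (mod 89), so λ ≡ 34.
  x = λ² - 68 - 0 = 1156 - 68 ≡ 20; y = λ·(68 - 20) - 46 ≡ 73. → (20, 73)
6G: (20, 73) + (0, 48). λ = (48 - 73)/(0 - 20) ≡ 64/69 mod 89. 69⁻¹ ≡ 40 (mod 89) since 69·40 = 2760 ≡ 1, so λ ≡ 68.
  x = λ² - 20 - 0 = 4624 - 20 ≡ 65; y = λ·(20 - 65) - 73 ≡ 71. → (65, 71)
7G: (65, 71) + (0, 48). λ = (48 - 71)/(0 - 65) ≡ 66/24 mod 89. 24⁻¹ ≡ 26 (mod 89), so λ ≡ 25.
  x = λ² - 65 - 0 = 625 - 65 ≡ 26; y = λ·(65 - 26) - 71 ≡ 14. → (26, 14)
8G: (26, 14) + (0, 48). λ = (48 - 14)/(0 - 26) ≡ 34/63 mod 89. 63⁻¹ ≡ 65 (mod 89), so λ ≡ 74.
  x = λ² - 26 - 0 = 5476 - 26 ≡ 21; y = λ·(26 - 21) - 14 ≡ 0. → (21, 0)
9G: (21, 0) + (0, 48). λ = (48 - 0)/(0 - 21) ≡ 48/68 mod 89. 68⁻¹ ≡ 72 (mod 89), so λ ≡ 74.
  x = λ² - 21 - 0 = 5476 - 21 ≡ 26; y = λ·(21 - 26) - 0 ≡ 75. → (26, 75)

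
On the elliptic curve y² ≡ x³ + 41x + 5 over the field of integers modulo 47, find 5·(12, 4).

(45, 44)

Write G = (12, 4).
Double-and-add on 5 = (101)₂. Start with G = (12, 4) for the leading 1-bit.
double: tangent at (12, 4): λ = (3·12² + 41)/(2·4) ≡ 3/8. 8⁻¹ ≡ 6 (mod 47), so λ ≡ 3·6 ≡ 18.
  x = λ² - 12 - 12 = 324 - 24 ≡ 18; y = λ·(12 - 18) - 4 ≡ 29. → (18, 29)
double: tangent at (18, 29): λ = (3·18² + 41)/(2·29) ≡ 26/11. 11⁻¹ ≡ 30 (mod 47) since 11·30 = 330 ≡ 1, so λ ≡ 26·30 ≡ 28.
  x = λ² - 18 - 18 = 784 - 36 ≡ 43; y = λ·(18 - 43) - 29 ≡ 23. → (43, 23)
add G: (43, 23) + (12, 4). λ = (4 - 23)/(12 - 43) ≡ 28/16 mod 47. 16⁻¹ ≡ 3 (mod 47) since 16·3 = 48 ≡ 1, so λ ≡ 37.
  x = λ² - 43 - 12 = 1369 - 55 ≡ 45; y = λ·(43 - 45) - 23 ≡ 44. → (45, 44)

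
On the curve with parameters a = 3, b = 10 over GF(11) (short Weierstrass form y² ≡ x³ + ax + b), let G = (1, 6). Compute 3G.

O

Repeated addition: build up to 3G.
2G: tangent at (1, 6): λ = (3·1² + 3)/(2·6) ≡ 6/1. 1⁻¹ ≡ 1 (mod 11), so λ ≡ 6·1 ≡ 6.
  x = λ² - 1 - 1 = 36 - 2 ≡ 1; y = λ·(1 - 1) - 6 ≡ 5. → (1, 5)
3G: (1, 5) + (1, 6): same x and y₁ ≡ -y₂, so the sum is the point at infinity.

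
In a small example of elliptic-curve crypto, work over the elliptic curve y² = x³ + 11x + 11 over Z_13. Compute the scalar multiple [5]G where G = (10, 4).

(8, 0)

Double-and-add on 5 = (101)₂. Start with G = (10, 4) for the leading 1-bit.
double: tangent at (10, 4): λ = (3·10² + 11)/(2·4) ≡ 12/8. 8⁻¹ ≡ 5 (mod 13), so λ ≡ 12·5 ≡ 8.
  x = λ² - 10 - 10 = 64 - 20 ≡ 5; y = λ·(10 - 5) - 4 ≡ 10. → (5, 10)
double: tangent at (5, 10): λ = (3·5² + 11)/(2·10) ≡ 8/7. 7⁻¹ ≡ 2 (mod 13) since 7·2 = 14 ≡ 1, so λ ≡ 8·2 ≡ 3.
  x = λ² - 5 - 5 = 9 - 10 ≡ 12; y = λ·(5 - 12) - 10 ≡ 8. → (12, 8)
add G: (12, 8) + (10, 4). λ = (4 - 8)/(10 - 12) ≡ 9/11 mod 13. 11⁻¹ ≡ 6 (mod 13) since 11·6 = 66 ≡ 1, so λ ≡ 2.
  x = λ² - 12 - 10 = 4 - 22 ≡ 8; y = λ·(12 - 8) - 8 ≡ 0. → (8, 0)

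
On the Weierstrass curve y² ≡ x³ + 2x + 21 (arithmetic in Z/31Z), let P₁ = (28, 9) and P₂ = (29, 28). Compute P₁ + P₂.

(25, 17)

(28, 9) + (29, 28). λ = (28 - 9)/(29 - 28) ≡ 19/1 mod 31. 1⁻¹ ≡ 1 (mod 31) since 1·1 = 1 ≡ 1, so λ ≡ 19.
  x = λ² - 28 - 29 = 361 - 57 ≡ 25; y = λ·(28 - 25) - 9 ≡ 17. → (25, 17)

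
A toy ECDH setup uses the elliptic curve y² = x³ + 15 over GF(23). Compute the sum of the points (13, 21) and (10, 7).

(13, 21) + (10, 7). λ = (7 - 21)/(10 - 13) ≡ 9/20 mod 23. 20⁻¹ ≡ 15 (mod 23), so λ ≡ 20.
  x = λ² - 13 - 10 = 400 - 23 ≡ 9; y = λ·(13 - 9) - 21 ≡ 13. → (9, 13)

(9, 13)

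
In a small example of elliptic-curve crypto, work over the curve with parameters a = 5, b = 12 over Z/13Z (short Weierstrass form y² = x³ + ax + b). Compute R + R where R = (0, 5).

tangent at (0, 5): λ = (3·0² + 5)/(2·5) ≡ 5/10. 10⁻¹ ≡ 4 (mod 13), so λ ≡ 5·4 ≡ 7.
  x = λ² - 0 - 0 = 49 - 0 ≡ 10; y = λ·(0 - 10) - 5 ≡ 3. → (10, 3)

(10, 3)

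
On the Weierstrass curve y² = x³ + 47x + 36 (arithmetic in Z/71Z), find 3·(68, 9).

Write G = (68, 9).
Repeated addition: build up to 3G.
2G: tangent at (68, 9): λ = (3·68² + 47)/(2·9) ≡ 3/18. 18⁻¹ ≡ 4 (mod 71), so λ ≡ 3·4 ≡ 12.
  x = λ² - 68 - 68 = 144 - 136 ≡ 8; y = λ·(68 - 8) - 9 ≡ 1. → (8, 1)
3G: (8, 1) + (68, 9). λ = (9 - 1)/(68 - 8) ≡ 8/60 mod 71. 60⁻¹ ≡ 58 (mod 71) since 60·58 = 3480 ≡ 1, so λ ≡ 38.
  x = λ² - 8 - 68 = 1444 - 76 ≡ 19; y = λ·(8 - 19) - 1 ≡ 7. → (19, 7)

(19, 7)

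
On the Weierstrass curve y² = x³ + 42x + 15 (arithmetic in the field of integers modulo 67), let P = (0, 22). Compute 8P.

Repeated addition: build up to 8P.
2P: tangent at (0, 22): λ = (3·0² + 42)/(2·22) ≡ 42/44. 44⁻¹ ≡ 32 (mod 67), so λ ≡ 42·32 ≡ 4.
  x = λ² - 0 - 0 = 16 - 0 ≡ 16; y = λ·(0 - 16) - 22 ≡ 48. → (16, 48)
3P: (16, 48) + (0, 22). λ = (22 - 48)/(0 - 16) ≡ 41/51 mod 67. 51⁻¹ ≡ 46 (mod 67), so λ ≡ 10.
  x = λ² - 16 - 0 = 100 - 16 ≡ 17; y = λ·(16 - 17) - 48 ≡ 9. → (17, 9)
4P: (17, 9) + (0, 22). λ = (22 - 9)/(0 - 17) ≡ 13/50 mod 67. 50⁻¹ ≡ 63 (mod 67) since 50·63 = 3150 ≡ 1, so λ ≡ 15.
  x = λ² - 17 - 0 = 225 - 17 ≡ 7; y = λ·(17 - 7) - 9 ≡ 7. → (7, 7)
5P: (7, 7) + (0, 22). λ = (22 - 7)/(0 - 7) ≡ 15/60 mod 67. 60⁻¹ ≡ 19 (mod 67) since 60·19 = 1140 ≡ 1, so λ ≡ 17.
  x = λ² - 7 - 0 = 289 - 7 ≡ 14; y = λ·(7 - 14) - 7 ≡ 8. → (14, 8)
6P: (14, 8) + (0, 22). λ = (22 - 8)/(0 - 14) ≡ 14/53 mod 67. 53⁻¹ ≡ 43 (mod 67) since 53·43 = 2279 ≡ 1, so λ ≡ 66.
  x = λ² - 14 - 0 = 4356 - 14 ≡ 54; y = λ·(14 - 54) - 8 ≡ 32. → (54, 32)
7P: (54, 32) + (0, 22). λ = (22 - 32)/(0 - 54) ≡ 57/13 mod 67. 13⁻¹ ≡ 31 (mod 67), so λ ≡ 25.
  x = λ² - 54 - 0 = 625 - 54 ≡ 35; y = λ·(54 - 35) - 32 ≡ 41. → (35, 41)
8P: (35, 41) + (0, 22). λ = (22 - 41)/(0 - 35) ≡ 48/32 mod 67. 32⁻¹ ≡ 44 (mod 67) since 32·44 = 1408 ≡ 1, so λ ≡ 35.
  x = λ² - 35 - 0 = 1225 - 35 ≡ 51; y = λ·(35 - 51) - 41 ≡ 2. → (51, 2)

(51, 2)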